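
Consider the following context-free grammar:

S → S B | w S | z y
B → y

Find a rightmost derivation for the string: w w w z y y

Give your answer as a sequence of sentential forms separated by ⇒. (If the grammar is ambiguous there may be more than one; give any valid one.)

S ⇒ S B ⇒ S y ⇒ w S y ⇒ w w S y ⇒ w w w S y ⇒ w w w z y y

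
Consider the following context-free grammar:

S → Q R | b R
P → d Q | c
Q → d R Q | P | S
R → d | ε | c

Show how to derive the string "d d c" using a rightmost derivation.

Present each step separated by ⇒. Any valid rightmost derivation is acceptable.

S ⇒ Q R ⇒ Q ⇒ d R Q ⇒ d R P ⇒ d R c ⇒ d d c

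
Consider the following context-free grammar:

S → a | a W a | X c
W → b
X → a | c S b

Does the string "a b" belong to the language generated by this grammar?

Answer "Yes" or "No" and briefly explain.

No - no valid derivation exists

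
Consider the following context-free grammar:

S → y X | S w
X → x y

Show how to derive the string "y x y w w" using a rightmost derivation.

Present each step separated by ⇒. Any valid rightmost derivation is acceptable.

S ⇒ S w ⇒ S w w ⇒ y X w w ⇒ y x y w w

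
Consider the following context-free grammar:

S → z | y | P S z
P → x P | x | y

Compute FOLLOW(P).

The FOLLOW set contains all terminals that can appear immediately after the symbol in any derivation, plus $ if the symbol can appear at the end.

We compute FOLLOW(P) using the standard algorithm.
FOLLOW(S) starts with {$}.
FIRST(P) = {x, y}
FIRST(S) = {x, y, z}
FOLLOW(P) = {x, y, z}
FOLLOW(S) = {$, z}
Therefore, FOLLOW(P) = {x, y, z}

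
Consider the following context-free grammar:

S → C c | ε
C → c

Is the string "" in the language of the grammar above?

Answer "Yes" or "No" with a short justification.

Yes - a valid derivation exists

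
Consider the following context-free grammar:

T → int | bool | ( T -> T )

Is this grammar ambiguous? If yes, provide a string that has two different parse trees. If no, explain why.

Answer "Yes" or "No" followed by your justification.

No - the grammar is unambiguous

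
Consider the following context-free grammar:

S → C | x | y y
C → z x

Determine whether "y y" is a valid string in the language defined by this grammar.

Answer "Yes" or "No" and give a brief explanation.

Yes - a valid derivation exists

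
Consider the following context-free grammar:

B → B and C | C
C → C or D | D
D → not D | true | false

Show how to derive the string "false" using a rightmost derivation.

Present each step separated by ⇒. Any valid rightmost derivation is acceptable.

B ⇒ C ⇒ D ⇒ false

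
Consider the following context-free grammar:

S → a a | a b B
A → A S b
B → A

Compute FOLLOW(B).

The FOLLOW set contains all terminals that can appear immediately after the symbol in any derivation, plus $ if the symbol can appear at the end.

We compute FOLLOW(B) using the standard algorithm.
FOLLOW(S) starts with {$}.
FIRST(A) = {}
FIRST(B) = {}
FIRST(S) = {a}
FOLLOW(A) = {$, a, b}
FOLLOW(B) = {$, b}
FOLLOW(S) = {$, b}
Therefore, FOLLOW(B) = {$, b}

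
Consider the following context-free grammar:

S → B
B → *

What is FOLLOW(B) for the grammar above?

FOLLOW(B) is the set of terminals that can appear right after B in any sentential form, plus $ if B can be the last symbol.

We compute FOLLOW(B) using the standard algorithm.
FOLLOW(S) starts with {$}.
FIRST(B) = {*}
FIRST(S) = {*}
FOLLOW(B) = {$}
FOLLOW(S) = {$}
Therefore, FOLLOW(B) = {$}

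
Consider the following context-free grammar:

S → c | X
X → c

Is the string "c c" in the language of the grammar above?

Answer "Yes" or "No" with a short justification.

No - no valid derivation exists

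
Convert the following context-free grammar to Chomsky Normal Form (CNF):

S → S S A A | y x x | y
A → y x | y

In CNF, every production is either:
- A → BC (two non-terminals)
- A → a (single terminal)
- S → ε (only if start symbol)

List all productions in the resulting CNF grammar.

TY → y; TX → x; S → y; A → y; S → S X0; X0 → S X1; X1 → A A; S → TY X2; X2 → TX TX; A → TY TX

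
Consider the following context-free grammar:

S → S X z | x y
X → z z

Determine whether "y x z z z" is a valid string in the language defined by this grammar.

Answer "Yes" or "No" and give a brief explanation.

No - no valid derivation exists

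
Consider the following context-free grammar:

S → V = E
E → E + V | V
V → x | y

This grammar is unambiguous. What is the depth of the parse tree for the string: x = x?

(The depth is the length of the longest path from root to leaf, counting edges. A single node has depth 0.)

3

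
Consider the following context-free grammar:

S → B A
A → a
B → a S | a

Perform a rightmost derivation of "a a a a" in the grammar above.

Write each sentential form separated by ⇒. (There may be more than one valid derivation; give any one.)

S ⇒ B A ⇒ B a ⇒ a S a ⇒ a B A a ⇒ a B a a ⇒ a a a a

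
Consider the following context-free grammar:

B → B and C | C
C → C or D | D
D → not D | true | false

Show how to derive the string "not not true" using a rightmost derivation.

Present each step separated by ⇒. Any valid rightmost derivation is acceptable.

B ⇒ C ⇒ D ⇒ not D ⇒ not not D ⇒ not not true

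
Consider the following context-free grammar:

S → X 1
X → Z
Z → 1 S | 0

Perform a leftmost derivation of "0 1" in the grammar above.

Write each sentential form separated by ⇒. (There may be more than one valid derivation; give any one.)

S ⇒ X 1 ⇒ Z 1 ⇒ 0 1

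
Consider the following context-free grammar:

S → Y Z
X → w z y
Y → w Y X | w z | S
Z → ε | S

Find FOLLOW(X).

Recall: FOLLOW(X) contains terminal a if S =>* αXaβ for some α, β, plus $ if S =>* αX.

We compute FOLLOW(X) using the standard algorithm.
FOLLOW(S) starts with {$}.
FIRST(S) = {w}
FIRST(X) = {w}
FIRST(Y) = {w}
FIRST(Z) = {w, ε}
FOLLOW(S) = {$, w}
FOLLOW(X) = {$, w}
FOLLOW(Y) = {$, w}
FOLLOW(Z) = {$, w}
Therefore, FOLLOW(X) = {$, w}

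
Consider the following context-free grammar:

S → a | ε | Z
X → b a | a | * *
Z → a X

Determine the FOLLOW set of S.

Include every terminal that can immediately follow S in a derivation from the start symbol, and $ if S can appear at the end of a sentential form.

We compute FOLLOW(S) using the standard algorithm.
FOLLOW(S) starts with {$}.
FIRST(S) = {a, ε}
FIRST(X) = {*, a, b}
FIRST(Z) = {a}
FOLLOW(S) = {$}
FOLLOW(X) = {$}
FOLLOW(Z) = {$}
Therefore, FOLLOW(S) = {$}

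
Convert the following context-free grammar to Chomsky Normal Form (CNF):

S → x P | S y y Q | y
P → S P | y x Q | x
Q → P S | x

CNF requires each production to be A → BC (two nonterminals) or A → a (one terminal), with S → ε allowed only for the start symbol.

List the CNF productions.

TX → x; TY → y; S → y; P → x; Q → x; S → TX P; S → S X0; X0 → TY X1; X1 → TY Q; P → S P; P → TY X2; X2 → TX Q; Q → P S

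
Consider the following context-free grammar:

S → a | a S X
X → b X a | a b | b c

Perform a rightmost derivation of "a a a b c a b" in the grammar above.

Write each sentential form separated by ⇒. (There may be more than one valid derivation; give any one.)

S ⇒ a S X ⇒ a S a b ⇒ a a S X a b ⇒ a a S b c a b ⇒ a a a b c a b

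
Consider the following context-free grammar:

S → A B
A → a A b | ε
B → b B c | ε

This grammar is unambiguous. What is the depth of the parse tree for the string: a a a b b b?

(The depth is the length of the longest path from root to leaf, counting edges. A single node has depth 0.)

5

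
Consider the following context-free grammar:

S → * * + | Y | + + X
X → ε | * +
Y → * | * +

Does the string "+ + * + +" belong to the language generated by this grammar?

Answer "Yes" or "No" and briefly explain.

No - no valid derivation exists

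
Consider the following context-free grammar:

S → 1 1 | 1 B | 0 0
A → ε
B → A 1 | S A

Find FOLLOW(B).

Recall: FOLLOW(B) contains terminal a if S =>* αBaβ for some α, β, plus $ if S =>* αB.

We compute FOLLOW(B) using the standard algorithm.
FOLLOW(S) starts with {$}.
FIRST(A) = {ε}
FIRST(B) = {0, 1}
FIRST(S) = {0, 1}
FOLLOW(A) = {$, 1}
FOLLOW(B) = {$}
FOLLOW(S) = {$}
Therefore, FOLLOW(B) = {$}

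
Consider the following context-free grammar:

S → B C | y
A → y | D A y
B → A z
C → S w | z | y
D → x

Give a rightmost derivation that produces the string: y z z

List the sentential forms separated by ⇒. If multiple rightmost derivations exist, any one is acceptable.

S ⇒ B C ⇒ B z ⇒ A z z ⇒ y z z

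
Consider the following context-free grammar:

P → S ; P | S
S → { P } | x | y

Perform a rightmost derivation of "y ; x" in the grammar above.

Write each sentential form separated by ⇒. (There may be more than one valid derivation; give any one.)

P ⇒ S ; P ⇒ S ; S ⇒ S ; x ⇒ y ; x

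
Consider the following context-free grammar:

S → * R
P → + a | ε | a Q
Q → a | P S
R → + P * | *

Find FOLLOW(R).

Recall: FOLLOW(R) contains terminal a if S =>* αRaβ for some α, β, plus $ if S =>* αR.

We compute FOLLOW(R) using the standard algorithm.
FOLLOW(S) starts with {$}.
FIRST(P) = {+, a, ε}
FIRST(Q) = {*, +, a}
FIRST(R) = {*, +}
FIRST(S) = {*}
FOLLOW(P) = {*}
FOLLOW(Q) = {*}
FOLLOW(R) = {$, *}
FOLLOW(S) = {$, *}
Therefore, FOLLOW(R) = {$, *}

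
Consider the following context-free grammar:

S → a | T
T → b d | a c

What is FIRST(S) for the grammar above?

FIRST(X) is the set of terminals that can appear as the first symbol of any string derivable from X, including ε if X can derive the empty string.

We compute FIRST(S) using the standard algorithm.
FIRST(S) = {a, b}
FIRST(T) = {a, b}
Therefore, FIRST(S) = {a, b}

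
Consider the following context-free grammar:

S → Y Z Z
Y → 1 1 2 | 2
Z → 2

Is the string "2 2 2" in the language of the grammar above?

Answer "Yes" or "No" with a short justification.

Yes - a valid derivation exists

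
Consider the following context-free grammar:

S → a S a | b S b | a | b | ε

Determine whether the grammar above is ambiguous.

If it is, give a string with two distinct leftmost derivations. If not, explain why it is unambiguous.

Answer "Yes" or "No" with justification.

No - the grammar is unambiguous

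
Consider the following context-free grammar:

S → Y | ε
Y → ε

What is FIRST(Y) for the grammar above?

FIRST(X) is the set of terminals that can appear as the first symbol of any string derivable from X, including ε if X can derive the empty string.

We compute FIRST(Y) using the standard algorithm.
FIRST(S) = {ε}
FIRST(Y) = {ε}
Therefore, FIRST(Y) = {ε}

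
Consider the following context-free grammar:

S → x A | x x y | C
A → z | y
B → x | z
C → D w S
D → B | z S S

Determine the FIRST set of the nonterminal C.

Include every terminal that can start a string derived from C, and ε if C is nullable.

We compute FIRST(C) using the standard algorithm.
FIRST(A) = {y, z}
FIRST(B) = {x, z}
FIRST(C) = {x, z}
FIRST(D) = {x, z}
FIRST(S) = {x, z}
Therefore, FIRST(C) = {x, z}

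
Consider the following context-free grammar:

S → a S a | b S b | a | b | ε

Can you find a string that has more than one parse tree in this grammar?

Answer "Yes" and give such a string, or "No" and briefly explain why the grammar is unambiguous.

No - the grammar is unambiguous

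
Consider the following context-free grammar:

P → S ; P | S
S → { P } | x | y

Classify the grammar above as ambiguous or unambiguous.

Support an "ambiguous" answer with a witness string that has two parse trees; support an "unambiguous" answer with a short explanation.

Unambiguous - every string in the language has a unique parse tree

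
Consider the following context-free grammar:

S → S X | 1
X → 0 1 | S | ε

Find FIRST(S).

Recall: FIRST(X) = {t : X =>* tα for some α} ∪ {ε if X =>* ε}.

We compute FIRST(S) using the standard algorithm.
FIRST(S) = {1}
FIRST(X) = {0, 1, ε}
Therefore, FIRST(S) = {1}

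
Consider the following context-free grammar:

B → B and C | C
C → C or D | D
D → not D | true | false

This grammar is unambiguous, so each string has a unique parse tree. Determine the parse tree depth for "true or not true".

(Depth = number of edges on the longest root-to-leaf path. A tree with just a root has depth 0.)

4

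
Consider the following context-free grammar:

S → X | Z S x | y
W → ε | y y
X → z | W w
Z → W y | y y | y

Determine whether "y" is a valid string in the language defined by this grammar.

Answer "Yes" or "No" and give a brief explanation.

Yes - a valid derivation exists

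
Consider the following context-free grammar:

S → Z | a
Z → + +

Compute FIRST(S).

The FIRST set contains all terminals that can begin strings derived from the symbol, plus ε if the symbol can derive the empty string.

We compute FIRST(S) using the standard algorithm.
FIRST(S) = {+, a}
FIRST(Z) = {+}
Therefore, FIRST(S) = {+, a}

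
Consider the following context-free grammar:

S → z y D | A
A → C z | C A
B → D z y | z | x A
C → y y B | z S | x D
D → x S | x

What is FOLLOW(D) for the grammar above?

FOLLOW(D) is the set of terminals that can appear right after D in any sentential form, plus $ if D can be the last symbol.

We compute FOLLOW(D) using the standard algorithm.
FOLLOW(S) starts with {$}.
FIRST(A) = {x, y, z}
FIRST(B) = {x, z}
FIRST(C) = {x, y, z}
FIRST(D) = {x}
FIRST(S) = {x, y, z}
FOLLOW(A) = {$, x, y, z}
FOLLOW(B) = {x, y, z}
FOLLOW(C) = {x, y, z}
FOLLOW(D) = {$, x, y, z}
FOLLOW(S) = {$, x, y, z}
Therefore, FOLLOW(D) = {$, x, y, z}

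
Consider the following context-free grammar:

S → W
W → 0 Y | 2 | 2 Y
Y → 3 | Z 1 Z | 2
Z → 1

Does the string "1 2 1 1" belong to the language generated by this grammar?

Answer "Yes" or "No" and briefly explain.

No - no valid derivation exists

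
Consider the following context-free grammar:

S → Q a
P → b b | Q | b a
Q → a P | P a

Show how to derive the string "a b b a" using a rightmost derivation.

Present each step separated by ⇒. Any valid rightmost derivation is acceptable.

S ⇒ Q a ⇒ a P a ⇒ a b b a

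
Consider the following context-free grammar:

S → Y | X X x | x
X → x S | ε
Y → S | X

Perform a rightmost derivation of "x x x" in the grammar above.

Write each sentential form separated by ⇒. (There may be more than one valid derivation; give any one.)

S ⇒ X X x ⇒ X x S x ⇒ X x x x ⇒ x x x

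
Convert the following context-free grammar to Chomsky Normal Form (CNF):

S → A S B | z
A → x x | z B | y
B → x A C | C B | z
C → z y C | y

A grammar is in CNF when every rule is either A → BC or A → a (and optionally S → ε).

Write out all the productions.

S → z; TX → x; TZ → z; A → y; B → z; TY → y; C → y; S → A X0; X0 → S B; A → TX TX; A → TZ B; B → TX X1; X1 → A C; B → C B; C → TZ X2; X2 → TY C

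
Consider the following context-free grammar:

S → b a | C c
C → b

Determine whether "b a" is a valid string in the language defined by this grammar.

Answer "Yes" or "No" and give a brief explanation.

Yes - a valid derivation exists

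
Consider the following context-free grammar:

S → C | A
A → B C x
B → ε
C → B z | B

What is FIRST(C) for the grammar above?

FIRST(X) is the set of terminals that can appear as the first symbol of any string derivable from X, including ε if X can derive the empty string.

We compute FIRST(C) using the standard algorithm.
FIRST(A) = {x, z}
FIRST(B) = {ε}
FIRST(C) = {z, ε}
FIRST(S) = {x, z, ε}
Therefore, FIRST(C) = {z, ε}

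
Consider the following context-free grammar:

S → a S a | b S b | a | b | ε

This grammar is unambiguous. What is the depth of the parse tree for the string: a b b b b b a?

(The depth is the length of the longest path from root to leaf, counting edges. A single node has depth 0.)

4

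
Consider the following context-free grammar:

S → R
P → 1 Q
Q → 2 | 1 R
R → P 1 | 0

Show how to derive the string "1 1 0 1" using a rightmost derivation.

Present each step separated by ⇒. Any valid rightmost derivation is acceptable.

S ⇒ R ⇒ P 1 ⇒ 1 Q 1 ⇒ 1 1 R 1 ⇒ 1 1 0 1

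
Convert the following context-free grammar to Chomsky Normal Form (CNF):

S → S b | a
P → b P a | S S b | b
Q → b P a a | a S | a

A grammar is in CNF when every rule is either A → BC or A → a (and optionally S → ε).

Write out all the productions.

TB → b; S → a; TA → a; P → b; Q → a; S → S TB; P → TB X0; X0 → P TA; P → S X1; X1 → S TB; Q → TB X2; X2 → P X3; X3 → TA TA; Q → TA S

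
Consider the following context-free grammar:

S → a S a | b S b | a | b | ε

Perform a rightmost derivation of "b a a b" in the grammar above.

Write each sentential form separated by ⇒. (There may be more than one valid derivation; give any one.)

S ⇒ b S b ⇒ b a S a b ⇒ b a a b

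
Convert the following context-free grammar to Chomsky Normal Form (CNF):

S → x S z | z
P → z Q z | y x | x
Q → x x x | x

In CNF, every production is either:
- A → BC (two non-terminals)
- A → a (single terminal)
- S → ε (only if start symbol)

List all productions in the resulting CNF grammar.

TX → x; TZ → z; S → z; TY → y; P → x; Q → x; S → TX X0; X0 → S TZ; P → TZ X1; X1 → Q TZ; P → TY TX; Q → TX X2; X2 → TX TX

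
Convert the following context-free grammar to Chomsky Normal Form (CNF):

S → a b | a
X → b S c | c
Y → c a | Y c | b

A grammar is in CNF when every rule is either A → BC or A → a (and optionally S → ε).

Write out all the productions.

TA → a; TB → b; S → a; TC → c; X → c; Y → b; S → TA TB; X → TB X0; X0 → S TC; Y → TC TA; Y → Y TC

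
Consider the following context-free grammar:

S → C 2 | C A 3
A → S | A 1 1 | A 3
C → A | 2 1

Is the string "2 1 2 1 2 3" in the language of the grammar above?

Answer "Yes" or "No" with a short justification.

Yes - a valid derivation exists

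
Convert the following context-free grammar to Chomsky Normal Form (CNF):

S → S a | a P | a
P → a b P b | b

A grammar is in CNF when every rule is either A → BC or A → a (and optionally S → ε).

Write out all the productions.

TA → a; S → a; TB → b; P → b; S → S TA; S → TA P; P → TA X0; X0 → TB X1; X1 → P TB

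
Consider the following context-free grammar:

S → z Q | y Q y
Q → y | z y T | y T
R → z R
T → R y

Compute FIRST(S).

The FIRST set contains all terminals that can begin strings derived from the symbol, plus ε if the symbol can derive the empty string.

We compute FIRST(S) using the standard algorithm.
FIRST(Q) = {y, z}
FIRST(R) = {z}
FIRST(S) = {y, z}
FIRST(T) = {z}
Therefore, FIRST(S) = {y, z}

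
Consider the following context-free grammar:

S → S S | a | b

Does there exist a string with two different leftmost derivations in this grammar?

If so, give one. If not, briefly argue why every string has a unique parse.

Yes - the string 'a b b a b' has two distinct leftmost derivations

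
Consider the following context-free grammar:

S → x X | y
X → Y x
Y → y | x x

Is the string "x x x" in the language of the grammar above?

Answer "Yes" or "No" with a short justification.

No - no valid derivation exists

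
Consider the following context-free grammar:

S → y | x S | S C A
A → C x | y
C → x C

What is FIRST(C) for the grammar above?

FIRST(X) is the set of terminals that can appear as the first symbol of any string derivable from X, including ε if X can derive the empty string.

We compute FIRST(C) using the standard algorithm.
FIRST(A) = {x, y}
FIRST(C) = {x}
FIRST(S) = {x, y}
Therefore, FIRST(C) = {x}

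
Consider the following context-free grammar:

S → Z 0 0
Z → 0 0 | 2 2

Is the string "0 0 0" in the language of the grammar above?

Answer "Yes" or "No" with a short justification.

No - no valid derivation exists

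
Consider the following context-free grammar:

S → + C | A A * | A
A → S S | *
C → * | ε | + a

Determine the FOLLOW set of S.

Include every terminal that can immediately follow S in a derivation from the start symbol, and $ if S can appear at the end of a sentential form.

We compute FOLLOW(S) using the standard algorithm.
FOLLOW(S) starts with {$}.
FIRST(A) = {*, +}
FIRST(C) = {*, +, ε}
FIRST(S) = {*, +}
FOLLOW(A) = {$, *, +}
FOLLOW(C) = {$, *, +}
FOLLOW(S) = {$, *, +}
Therefore, FOLLOW(S) = {$, *, +}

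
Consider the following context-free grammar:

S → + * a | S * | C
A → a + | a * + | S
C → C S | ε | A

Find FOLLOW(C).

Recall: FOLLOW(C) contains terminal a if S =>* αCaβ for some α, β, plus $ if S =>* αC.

We compute FOLLOW(C) using the standard algorithm.
FOLLOW(S) starts with {$}.
FIRST(A) = {*, +, a, ε}
FIRST(C) = {*, +, a, ε}
FIRST(S) = {*, +, a, ε}
FOLLOW(A) = {$, *, +, a}
FOLLOW(C) = {$, *, +, a}
FOLLOW(S) = {$, *, +, a}
Therefore, FOLLOW(C) = {$, *, +, a}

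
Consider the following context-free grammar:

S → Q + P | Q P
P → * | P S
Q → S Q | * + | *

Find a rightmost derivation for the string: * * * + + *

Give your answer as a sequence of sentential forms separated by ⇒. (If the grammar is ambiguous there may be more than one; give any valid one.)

S ⇒ Q + P ⇒ Q + * ⇒ S Q + * ⇒ S * + + * ⇒ Q P * + + * ⇒ Q * * + + * ⇒ * * * + + *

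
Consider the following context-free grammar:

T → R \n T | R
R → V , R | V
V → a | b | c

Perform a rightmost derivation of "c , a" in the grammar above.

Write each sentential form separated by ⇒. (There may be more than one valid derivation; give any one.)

T ⇒ R ⇒ V , R ⇒ V , V ⇒ V , a ⇒ c , a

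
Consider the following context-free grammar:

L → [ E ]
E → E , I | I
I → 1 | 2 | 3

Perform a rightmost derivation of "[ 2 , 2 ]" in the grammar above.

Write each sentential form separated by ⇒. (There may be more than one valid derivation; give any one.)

L ⇒ [ E ] ⇒ [ E , I ] ⇒ [ E , 2 ] ⇒ [ I , 2 ] ⇒ [ 2 , 2 ]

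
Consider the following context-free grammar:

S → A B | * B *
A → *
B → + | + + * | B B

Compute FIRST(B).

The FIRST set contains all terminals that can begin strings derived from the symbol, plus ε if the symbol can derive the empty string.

We compute FIRST(B) using the standard algorithm.
FIRST(A) = {*}
FIRST(B) = {+}
FIRST(S) = {*}
Therefore, FIRST(B) = {+}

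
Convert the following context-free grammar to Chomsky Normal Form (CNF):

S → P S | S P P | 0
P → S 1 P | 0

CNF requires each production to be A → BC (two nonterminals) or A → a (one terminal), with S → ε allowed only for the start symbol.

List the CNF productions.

S → 0; T1 → 1; P → 0; S → P S; S → S X0; X0 → P P; P → S X1; X1 → T1 P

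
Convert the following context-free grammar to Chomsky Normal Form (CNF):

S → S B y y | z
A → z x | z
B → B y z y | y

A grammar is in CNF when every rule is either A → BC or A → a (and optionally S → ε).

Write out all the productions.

TY → y; S → z; TZ → z; TX → x; A → z; B → y; S → S X0; X0 → B X1; X1 → TY TY; A → TZ TX; B → B X2; X2 → TY X3; X3 → TZ TY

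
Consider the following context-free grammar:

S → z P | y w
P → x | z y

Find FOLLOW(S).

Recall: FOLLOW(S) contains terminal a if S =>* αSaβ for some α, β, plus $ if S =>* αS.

We compute FOLLOW(S) using the standard algorithm.
FOLLOW(S) starts with {$}.
FIRST(P) = {x, z}
FIRST(S) = {y, z}
FOLLOW(P) = {$}
FOLLOW(S) = {$}
Therefore, FOLLOW(S) = {$}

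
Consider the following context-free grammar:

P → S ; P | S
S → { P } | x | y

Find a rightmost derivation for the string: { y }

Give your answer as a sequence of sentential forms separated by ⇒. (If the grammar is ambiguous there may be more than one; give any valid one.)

P ⇒ S ⇒ { P } ⇒ { S } ⇒ { y }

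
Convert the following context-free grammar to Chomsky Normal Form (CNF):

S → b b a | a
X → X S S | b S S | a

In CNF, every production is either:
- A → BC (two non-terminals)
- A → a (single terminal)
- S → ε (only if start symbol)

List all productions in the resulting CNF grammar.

TB → b; TA → a; S → a; X → a; S → TB X0; X0 → TB TA; X → X X1; X1 → S S; X → TB X2; X2 → S S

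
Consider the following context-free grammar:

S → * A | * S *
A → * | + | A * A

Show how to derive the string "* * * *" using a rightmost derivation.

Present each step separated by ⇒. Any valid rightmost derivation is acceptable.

S ⇒ * S * ⇒ * * A * ⇒ * * * *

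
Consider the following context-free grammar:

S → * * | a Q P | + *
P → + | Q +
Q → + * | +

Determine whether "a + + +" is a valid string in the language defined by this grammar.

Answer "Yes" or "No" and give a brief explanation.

Yes - a valid derivation exists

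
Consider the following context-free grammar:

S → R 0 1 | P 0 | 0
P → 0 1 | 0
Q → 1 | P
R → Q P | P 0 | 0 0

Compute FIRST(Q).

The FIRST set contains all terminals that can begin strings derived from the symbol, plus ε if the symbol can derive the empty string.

We compute FIRST(Q) using the standard algorithm.
FIRST(P) = {0}
FIRST(Q) = {0, 1}
FIRST(R) = {0, 1}
FIRST(S) = {0, 1}
Therefore, FIRST(Q) = {0, 1}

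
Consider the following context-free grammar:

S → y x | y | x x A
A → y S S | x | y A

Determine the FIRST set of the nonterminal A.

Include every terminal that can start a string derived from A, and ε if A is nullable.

We compute FIRST(A) using the standard algorithm.
FIRST(A) = {x, y}
FIRST(S) = {x, y}
Therefore, FIRST(A) = {x, y}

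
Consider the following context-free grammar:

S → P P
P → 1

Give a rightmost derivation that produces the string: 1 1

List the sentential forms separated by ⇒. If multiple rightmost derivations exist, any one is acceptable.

S ⇒ P P ⇒ P 1 ⇒ 1 1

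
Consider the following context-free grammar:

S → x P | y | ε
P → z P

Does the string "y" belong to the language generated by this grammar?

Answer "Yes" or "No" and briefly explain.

Yes - a valid derivation exists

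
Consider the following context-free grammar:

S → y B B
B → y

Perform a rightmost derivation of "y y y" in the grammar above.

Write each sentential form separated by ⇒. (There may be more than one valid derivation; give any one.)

S ⇒ y B B ⇒ y B y ⇒ y y y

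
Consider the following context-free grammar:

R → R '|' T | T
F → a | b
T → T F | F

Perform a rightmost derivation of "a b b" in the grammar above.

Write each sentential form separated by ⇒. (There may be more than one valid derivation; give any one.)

R ⇒ T ⇒ T F ⇒ T b ⇒ T F b ⇒ T b b ⇒ F b b ⇒ a b b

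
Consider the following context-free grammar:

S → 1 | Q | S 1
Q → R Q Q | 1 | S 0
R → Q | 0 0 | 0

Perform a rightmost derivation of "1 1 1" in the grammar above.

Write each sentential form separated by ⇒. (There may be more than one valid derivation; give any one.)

S ⇒ S 1 ⇒ S 1 1 ⇒ 1 1 1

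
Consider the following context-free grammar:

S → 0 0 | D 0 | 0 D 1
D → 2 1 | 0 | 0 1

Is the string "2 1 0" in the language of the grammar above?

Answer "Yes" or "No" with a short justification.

Yes - a valid derivation exists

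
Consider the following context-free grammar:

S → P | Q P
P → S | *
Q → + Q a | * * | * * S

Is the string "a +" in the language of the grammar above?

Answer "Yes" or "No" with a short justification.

No - no valid derivation exists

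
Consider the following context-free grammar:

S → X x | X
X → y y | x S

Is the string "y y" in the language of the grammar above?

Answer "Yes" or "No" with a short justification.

Yes - a valid derivation exists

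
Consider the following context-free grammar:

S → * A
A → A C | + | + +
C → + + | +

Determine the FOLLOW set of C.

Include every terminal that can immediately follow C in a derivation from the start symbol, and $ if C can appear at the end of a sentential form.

We compute FOLLOW(C) using the standard algorithm.
FOLLOW(S) starts with {$}.
FIRST(A) = {+}
FIRST(C) = {+}
FIRST(S) = {*}
FOLLOW(A) = {$, +}
FOLLOW(C) = {$, +}
FOLLOW(S) = {$}
Therefore, FOLLOW(C) = {$, +}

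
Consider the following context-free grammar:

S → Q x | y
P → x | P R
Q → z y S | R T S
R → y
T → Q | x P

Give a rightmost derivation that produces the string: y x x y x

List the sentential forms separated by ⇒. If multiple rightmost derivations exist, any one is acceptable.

S ⇒ Q x ⇒ R T S x ⇒ R T y x ⇒ R x P y x ⇒ R x x y x ⇒ y x x y x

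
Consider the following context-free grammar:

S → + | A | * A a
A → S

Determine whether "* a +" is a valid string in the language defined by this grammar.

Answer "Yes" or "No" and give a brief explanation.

No - no valid derivation exists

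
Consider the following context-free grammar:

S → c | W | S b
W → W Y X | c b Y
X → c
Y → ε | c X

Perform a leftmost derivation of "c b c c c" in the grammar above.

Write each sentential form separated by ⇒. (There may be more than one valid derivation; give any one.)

S ⇒ W ⇒ W Y X ⇒ c b Y Y X ⇒ c b Y X ⇒ c b c X X ⇒ c b c c X ⇒ c b c c c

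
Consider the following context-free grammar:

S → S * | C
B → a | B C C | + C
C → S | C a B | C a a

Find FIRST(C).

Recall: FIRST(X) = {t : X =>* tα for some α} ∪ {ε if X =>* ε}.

We compute FIRST(C) using the standard algorithm.
FIRST(B) = {+, a}
FIRST(C) = {}
FIRST(S) = {}
Therefore, FIRST(C) = {}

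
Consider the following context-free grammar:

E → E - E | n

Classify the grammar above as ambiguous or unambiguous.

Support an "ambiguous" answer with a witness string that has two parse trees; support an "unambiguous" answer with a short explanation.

Ambiguous - the string 'n - n - n - n' has two distinct parse trees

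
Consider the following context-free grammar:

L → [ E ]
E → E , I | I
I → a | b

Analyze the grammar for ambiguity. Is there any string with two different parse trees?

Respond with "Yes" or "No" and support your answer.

No - the grammar is unambiguous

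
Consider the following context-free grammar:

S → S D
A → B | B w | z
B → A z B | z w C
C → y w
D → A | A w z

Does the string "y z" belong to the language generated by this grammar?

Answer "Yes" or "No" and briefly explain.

No - no valid derivation exists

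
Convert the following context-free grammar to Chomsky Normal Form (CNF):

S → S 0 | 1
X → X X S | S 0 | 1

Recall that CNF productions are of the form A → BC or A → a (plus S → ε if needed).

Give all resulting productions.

T0 → 0; S → 1; X → 1; S → S T0; X → X X0; X0 → X S; X → S T0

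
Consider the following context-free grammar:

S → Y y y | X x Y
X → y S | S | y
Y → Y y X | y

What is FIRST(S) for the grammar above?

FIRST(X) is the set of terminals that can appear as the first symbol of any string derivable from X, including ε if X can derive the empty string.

We compute FIRST(S) using the standard algorithm.
FIRST(S) = {y}
FIRST(X) = {y}
FIRST(Y) = {y}
Therefore, FIRST(S) = {y}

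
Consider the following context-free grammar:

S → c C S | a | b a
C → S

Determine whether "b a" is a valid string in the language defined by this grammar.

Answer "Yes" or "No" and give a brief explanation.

Yes - a valid derivation exists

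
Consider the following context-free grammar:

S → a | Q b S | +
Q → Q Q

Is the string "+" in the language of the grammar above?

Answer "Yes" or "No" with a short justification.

Yes - a valid derivation exists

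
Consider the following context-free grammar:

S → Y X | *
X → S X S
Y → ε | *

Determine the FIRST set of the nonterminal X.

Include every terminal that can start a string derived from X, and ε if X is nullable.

We compute FIRST(X) using the standard algorithm.
FIRST(S) = {*}
FIRST(X) = {*}
FIRST(Y) = {*, ε}
Therefore, FIRST(X) = {*}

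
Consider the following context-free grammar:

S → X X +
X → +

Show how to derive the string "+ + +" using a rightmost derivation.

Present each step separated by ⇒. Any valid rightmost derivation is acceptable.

S ⇒ X X + ⇒ X + + ⇒ + + +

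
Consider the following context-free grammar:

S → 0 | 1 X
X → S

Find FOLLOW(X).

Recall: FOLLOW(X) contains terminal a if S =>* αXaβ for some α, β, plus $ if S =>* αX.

We compute FOLLOW(X) using the standard algorithm.
FOLLOW(S) starts with {$}.
FIRST(S) = {0, 1}
FIRST(X) = {0, 1}
FOLLOW(S) = {$}
FOLLOW(X) = {$}
Therefore, FOLLOW(X) = {$}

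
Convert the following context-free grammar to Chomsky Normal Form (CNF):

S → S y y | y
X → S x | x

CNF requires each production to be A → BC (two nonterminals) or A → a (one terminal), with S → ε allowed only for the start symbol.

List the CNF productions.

TY → y; S → y; TX → x; X → x; S → S X0; X0 → TY TY; X → S TX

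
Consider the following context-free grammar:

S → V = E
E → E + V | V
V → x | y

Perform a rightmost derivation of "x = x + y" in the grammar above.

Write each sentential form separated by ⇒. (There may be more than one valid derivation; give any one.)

S ⇒ V = E ⇒ V = E + V ⇒ V = E + y ⇒ V = V + y ⇒ V = x + y ⇒ x = x + y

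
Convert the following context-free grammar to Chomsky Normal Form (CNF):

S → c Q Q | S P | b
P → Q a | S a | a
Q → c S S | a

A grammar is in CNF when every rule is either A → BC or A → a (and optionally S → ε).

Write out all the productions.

TC → c; S → b; TA → a; P → a; Q → a; S → TC X0; X0 → Q Q; S → S P; P → Q TA; P → S TA; Q → TC X1; X1 → S S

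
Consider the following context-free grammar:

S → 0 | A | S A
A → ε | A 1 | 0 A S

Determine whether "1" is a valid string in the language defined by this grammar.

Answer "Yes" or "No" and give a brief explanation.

Yes - a valid derivation exists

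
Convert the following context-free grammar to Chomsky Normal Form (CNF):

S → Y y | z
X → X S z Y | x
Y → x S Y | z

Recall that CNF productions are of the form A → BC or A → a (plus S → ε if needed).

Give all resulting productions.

TY → y; S → z; TZ → z; X → x; TX → x; Y → z; S → Y TY; X → X X0; X0 → S X1; X1 → TZ Y; Y → TX X2; X2 → S Y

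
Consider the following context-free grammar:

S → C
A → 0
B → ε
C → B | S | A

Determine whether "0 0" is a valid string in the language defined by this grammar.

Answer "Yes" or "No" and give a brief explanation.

No - no valid derivation exists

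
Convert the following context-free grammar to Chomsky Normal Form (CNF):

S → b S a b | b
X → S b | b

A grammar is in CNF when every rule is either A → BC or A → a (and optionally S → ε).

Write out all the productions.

TB → b; TA → a; S → b; X → b; S → TB X0; X0 → S X1; X1 → TA TB; X → S TB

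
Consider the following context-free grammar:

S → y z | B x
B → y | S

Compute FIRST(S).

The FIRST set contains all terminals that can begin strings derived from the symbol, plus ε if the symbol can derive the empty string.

We compute FIRST(S) using the standard algorithm.
FIRST(B) = {y}
FIRST(S) = {y}
Therefore, FIRST(S) = {y}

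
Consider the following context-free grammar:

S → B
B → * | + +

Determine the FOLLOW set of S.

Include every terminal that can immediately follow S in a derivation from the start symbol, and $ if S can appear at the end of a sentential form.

We compute FOLLOW(S) using the standard algorithm.
FOLLOW(S) starts with {$}.
FIRST(B) = {*, +}
FIRST(S) = {*, +}
FOLLOW(B) = {$}
FOLLOW(S) = {$}
Therefore, FOLLOW(S) = {$}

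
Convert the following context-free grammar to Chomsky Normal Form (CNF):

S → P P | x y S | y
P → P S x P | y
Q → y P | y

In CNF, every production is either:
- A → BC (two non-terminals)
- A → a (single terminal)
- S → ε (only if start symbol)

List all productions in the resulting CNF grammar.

TX → x; TY → y; S → y; P → y; Q → y; S → P P; S → TX X0; X0 → TY S; P → P X1; X1 → S X2; X2 → TX P; Q → TY P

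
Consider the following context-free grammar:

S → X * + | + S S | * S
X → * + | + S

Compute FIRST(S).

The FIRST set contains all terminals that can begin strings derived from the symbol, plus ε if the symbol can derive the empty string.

We compute FIRST(S) using the standard algorithm.
FIRST(S) = {*, +}
FIRST(X) = {*, +}
Therefore, FIRST(S) = {*, +}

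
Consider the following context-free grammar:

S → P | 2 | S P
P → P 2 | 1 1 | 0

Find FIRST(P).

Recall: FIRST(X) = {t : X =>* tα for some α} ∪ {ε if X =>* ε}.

We compute FIRST(P) using the standard algorithm.
FIRST(P) = {0, 1}
FIRST(S) = {0, 1, 2}
Therefore, FIRST(P) = {0, 1}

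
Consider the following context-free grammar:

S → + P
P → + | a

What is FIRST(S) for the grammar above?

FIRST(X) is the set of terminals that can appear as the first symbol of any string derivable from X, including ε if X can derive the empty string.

We compute FIRST(S) using the standard algorithm.
FIRST(P) = {+, a}
FIRST(S) = {+}
Therefore, FIRST(S) = {+}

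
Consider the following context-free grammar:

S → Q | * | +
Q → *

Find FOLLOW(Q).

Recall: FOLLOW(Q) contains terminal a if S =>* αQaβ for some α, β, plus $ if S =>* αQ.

We compute FOLLOW(Q) using the standard algorithm.
FOLLOW(S) starts with {$}.
FIRST(Q) = {*}
FIRST(S) = {*, +}
FOLLOW(Q) = {$}
FOLLOW(S) = {$}
Therefore, FOLLOW(Q) = {$}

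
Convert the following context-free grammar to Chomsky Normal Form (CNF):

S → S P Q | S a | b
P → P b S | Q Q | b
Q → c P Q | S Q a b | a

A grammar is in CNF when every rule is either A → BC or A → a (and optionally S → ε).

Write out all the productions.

TA → a; S → b; TB → b; P → b; TC → c; Q → a; S → S X0; X0 → P Q; S → S TA; P → P X1; X1 → TB S; P → Q Q; Q → TC X2; X2 → P Q; Q → S X3; X3 → Q X4; X4 → TA TB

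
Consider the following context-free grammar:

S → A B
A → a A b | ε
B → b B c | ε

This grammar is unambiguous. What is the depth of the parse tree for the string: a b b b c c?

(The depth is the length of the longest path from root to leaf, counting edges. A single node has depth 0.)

4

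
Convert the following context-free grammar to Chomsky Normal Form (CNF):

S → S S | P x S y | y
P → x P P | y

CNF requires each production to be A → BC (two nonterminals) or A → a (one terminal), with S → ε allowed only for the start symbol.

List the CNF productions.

TX → x; TY → y; S → y; P → y; S → S S; S → P X0; X0 → TX X1; X1 → S TY; P → TX X2; X2 → P P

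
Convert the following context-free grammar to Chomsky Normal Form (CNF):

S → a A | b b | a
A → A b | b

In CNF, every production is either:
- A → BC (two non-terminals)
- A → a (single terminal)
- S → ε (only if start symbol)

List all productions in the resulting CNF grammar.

TA → a; TB → b; S → a; A → b; S → TA A; S → TB TB; A → A TB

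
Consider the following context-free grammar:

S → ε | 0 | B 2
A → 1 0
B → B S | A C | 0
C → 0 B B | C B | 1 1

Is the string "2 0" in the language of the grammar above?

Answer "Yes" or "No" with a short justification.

No - no valid derivation exists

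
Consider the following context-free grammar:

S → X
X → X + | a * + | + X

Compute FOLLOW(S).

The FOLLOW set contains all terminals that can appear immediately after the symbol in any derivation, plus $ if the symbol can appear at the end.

We compute FOLLOW(S) using the standard algorithm.
FOLLOW(S) starts with {$}.
FIRST(S) = {+, a}
FIRST(X) = {+, a}
FOLLOW(S) = {$}
FOLLOW(X) = {$, +}
Therefore, FOLLOW(S) = {$}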